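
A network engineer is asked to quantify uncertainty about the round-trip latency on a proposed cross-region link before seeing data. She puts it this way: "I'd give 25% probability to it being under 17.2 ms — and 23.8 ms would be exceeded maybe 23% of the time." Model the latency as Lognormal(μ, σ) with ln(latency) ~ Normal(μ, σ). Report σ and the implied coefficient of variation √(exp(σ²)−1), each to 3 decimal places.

If T ~ Lognormal(μ,σ) then ln T ~ Normal(μ,σ), so the p-quantile of ln T is μ + z_p·σ.
ln(17.2) = 2.845 and ln(23.8) = 3.17; z_{0.25} = -0.6745, z_{0.77} = 0.7388.
σ = (3.17 − 2.845)/(0.7388 − (-0.6745)) = 0.230.
μ = 2.845 − (-0.6745)·0.230 = 3.000.
CV = √(exp(σ²)−1) = √(exp(0.0528)−1) = 0.233.

σ ≈ 0.230, CV ≈ 0.233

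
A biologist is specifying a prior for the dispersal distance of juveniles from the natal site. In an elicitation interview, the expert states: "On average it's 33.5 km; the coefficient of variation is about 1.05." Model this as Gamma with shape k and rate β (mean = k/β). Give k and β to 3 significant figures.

k ≈ 0.907, β ≈ 0.0271

For Gamma(k, rate β): mean = k/β, variance = k/β², so CV = 1/√k.
CV = 1.05, hence k = 1/CV² = 0.907.
Then β = k/mean = 0.907/33.5 = 0.0271.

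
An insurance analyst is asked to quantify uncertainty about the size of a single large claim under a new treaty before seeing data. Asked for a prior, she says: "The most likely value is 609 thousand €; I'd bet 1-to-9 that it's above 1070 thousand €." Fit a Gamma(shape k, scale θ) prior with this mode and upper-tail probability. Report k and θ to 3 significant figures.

k ≈ 6.98, θ ≈ 102

Gamma(k,θ) with k>1 has mode (k−1)θ, so θ = 609/(k−1).
Need P(X < 1070) = 0.9 with θ tied to k this way. Start at k = 2, θ = 609: P(X<1070) ≈ 0.524.
Too low — raise k to concentrate. Iterating converges to k ≈ 6.98.
Then θ = 609/(6.98−1) ≈ 102.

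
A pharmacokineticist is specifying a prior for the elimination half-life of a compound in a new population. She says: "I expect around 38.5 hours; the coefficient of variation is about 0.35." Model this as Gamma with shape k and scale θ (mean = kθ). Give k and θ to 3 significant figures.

For Gamma(k, scale θ): mean = kθ, variance = kθ², so CV = 1/√k.
CV = 0.35, hence k = 1/CV² = 8.16.
Then θ = mean/k = 38.5/8.16 = 4.72.

k ≈ 8.16, θ ≈ 4.72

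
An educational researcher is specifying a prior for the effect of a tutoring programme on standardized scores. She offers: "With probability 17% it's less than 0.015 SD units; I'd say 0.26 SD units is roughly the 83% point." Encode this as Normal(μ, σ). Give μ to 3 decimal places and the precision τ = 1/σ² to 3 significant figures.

μ = 0.137, τ = 60.7

The p-quantile of Normal(μ,σ) is μ + z_p·σ, with z_{0.17} = -0.9542 and z_{0.83} = 0.9542.
Eliminate σ: μ = (z₂·x₁ − z₁·x₂)/(z₂ − z₁) = (0.9542·0.015 − (-0.9542)·0.26)/1.908 = 0.137.
Then σ = (x₂ − x₁)/(z₂ − z₁) = (0.26 − 0.015)/1.908 = 0.128.
Precision τ = 1/σ² = 1/0.1284² = 60.7.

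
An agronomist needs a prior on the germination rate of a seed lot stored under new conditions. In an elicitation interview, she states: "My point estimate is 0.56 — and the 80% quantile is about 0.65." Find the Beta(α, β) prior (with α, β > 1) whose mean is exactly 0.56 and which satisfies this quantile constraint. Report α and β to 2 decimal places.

With mean 0.56 fixed, write α = 0.56s, β = 0.44s where s = α+β.
Need P(θ < 0.65) = 0.8 under Beta(0.56s, 0.44s). Normal approximation: (q−m)/√(m(1−m)/s) ≈ z_{0.8} = 0.842, so s ≈ 0.56·0.44·(0.842)²/(0.65−0.56)² = 21.5.
At s = 21.5: P(θ<0.65) ≈ 0.798. Adjusting to match 0.8 gives s ≈ 21.90.
So α = 0.56·21.90 ≈ 12.27, β = 0.44·21.90 ≈ 9.64.

α ≈ 12.27, β ≈ 9.64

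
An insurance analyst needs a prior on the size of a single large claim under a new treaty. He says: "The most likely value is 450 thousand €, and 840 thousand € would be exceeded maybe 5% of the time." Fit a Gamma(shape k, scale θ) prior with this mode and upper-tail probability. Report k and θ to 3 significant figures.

k ≈ 8.14, θ ≈ 63

Gamma(k,θ) with k>1 has mode (k−1)θ, so θ = 450/(k−1).
Need P(X < 840) = 0.95 with θ tied to k this way. Start at k = 2, θ = 450: P(X<840) ≈ 0.557.
Too low — raise k to concentrate. Iterating converges to k ≈ 8.14.
Then θ = 450/(8.14−1) ≈ 63.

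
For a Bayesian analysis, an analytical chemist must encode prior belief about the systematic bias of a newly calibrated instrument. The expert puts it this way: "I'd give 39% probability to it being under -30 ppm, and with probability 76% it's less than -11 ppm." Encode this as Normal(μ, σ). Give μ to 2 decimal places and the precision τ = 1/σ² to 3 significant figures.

The p-quantile of Normal(μ,σ) is μ + z_p·σ, with z_{0.39} = -0.2793 and z_{0.76} = 0.7063.
Eliminate σ: μ = (z₂·x₁ − z₁·x₂)/(z₂ − z₁) = (0.7063·-30 − (-0.2793)·-11)/0.9856 = -24.62.
Then σ = (x₂ − x₁)/(z₂ − z₁) = (-11 − -30)/0.9856 = 19.28.
Precision τ = 1/σ² = 1/19.28² = 0.00269.

μ = -24.62, τ = 0.00269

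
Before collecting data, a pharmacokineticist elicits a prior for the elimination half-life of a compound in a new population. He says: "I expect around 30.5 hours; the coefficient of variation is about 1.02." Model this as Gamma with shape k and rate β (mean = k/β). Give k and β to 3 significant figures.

For Gamma(k, rate β): mean = k/β, variance = k/β², so CV = 1/√k.
CV = 1.02, hence k = 1/CV² = 0.961.
Then β = k/mean = 0.961/30.5 = 0.0315.

k ≈ 0.961, β ≈ 0.0315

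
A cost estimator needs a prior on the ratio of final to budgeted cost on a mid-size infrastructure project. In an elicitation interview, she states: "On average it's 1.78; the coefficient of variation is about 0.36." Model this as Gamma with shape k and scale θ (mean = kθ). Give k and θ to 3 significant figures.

k ≈ 7.72, θ ≈ 0.231

For Gamma(k, scale θ): mean = kθ, variance = kθ², so CV = 1/√k.
CV = 0.36, hence k = 1/CV² = 7.72.
Then θ = mean/k = 1.78/7.72 = 0.231.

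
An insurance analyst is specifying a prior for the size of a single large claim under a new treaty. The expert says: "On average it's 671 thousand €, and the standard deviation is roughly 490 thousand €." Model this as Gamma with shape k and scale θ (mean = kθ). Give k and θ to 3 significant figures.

k ≈ 1.88, θ ≈ 358

For Gamma(k, scale θ): mean = kθ, variance = kθ², so CV = 1/√k.
CV = SD/mean = 490/671 = 0.7303, hence k = 1/CV² = 1.88.
Then θ = mean/k = 671/1.88 = 358.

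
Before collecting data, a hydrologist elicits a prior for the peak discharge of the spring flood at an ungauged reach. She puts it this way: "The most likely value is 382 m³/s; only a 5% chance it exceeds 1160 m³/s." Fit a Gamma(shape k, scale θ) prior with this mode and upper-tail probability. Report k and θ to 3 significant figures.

k ≈ 3.14, θ ≈ 178

Gamma(k,θ) with k>1 has mode (k−1)θ, so θ = 382/(k−1).
Need P(X < 1160) = 0.95 with θ tied to k this way. Start at k = 2, θ = 382: P(X<1160) ≈ 0.806.
Too low — raise k to concentrate. Iterating converges to k ≈ 3.14.
Then θ = 382/(3.14−1) ≈ 178.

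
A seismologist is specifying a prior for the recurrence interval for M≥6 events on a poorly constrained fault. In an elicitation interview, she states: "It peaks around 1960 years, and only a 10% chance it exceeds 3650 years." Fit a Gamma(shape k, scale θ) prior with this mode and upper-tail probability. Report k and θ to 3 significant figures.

k ≈ 5.94, θ ≈ 397

Gamma(k,θ) with k>1 has mode (k−1)θ, so θ = 1960/(k−1).
Need P(X < 3650) = 0.9 with θ tied to k this way. Start at k = 2, θ = 1960: P(X<3650) ≈ 0.555.
Too low — raise k to concentrate. Iterating converges to k ≈ 5.94.
Then θ = 1960/(5.94−1) ≈ 397.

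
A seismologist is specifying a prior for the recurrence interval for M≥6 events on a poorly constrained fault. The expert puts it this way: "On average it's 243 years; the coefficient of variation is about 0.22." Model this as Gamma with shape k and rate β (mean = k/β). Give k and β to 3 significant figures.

For Gamma(k, rate β): mean = k/β, variance = k/β², so CV = 1/√k.
CV = 0.22, hence k = 1/CV² = 20.7.
Then β = k/mean = 20.7/243 = 0.085.

k ≈ 20.7, β ≈ 0.085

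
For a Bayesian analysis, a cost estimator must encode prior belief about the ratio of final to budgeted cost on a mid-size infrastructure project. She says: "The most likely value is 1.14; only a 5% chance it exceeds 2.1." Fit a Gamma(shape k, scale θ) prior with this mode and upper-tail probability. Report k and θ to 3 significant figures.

Gamma(k,θ) with k>1 has mode (k−1)θ, so θ = 1.14/(k−1).
Need P(X < 2.1) = 0.95 with θ tied to k this way. Start at k = 2, θ = 1.14: P(X<2.1) ≈ 0.550.
Too low — raise k to concentrate. Iterating converges to k ≈ 8.46.
Then θ = 1.14/(8.46−1) ≈ 0.153.

k ≈ 8.46, θ ≈ 0.153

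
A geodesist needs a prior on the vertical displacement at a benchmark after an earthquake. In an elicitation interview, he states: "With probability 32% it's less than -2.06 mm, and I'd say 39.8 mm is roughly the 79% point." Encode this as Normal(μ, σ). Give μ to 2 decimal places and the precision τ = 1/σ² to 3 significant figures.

μ = 13.31, τ = 0.000926

For Normal(μ,σ), the p-quantile is μ + z_p·σ. Here z_{0.32} = -0.4677, z_{0.79} = 0.8064.
So -2.06 = μ − 0.4677σ and 39.8 = μ + 0.8064σ.
Subtracting: σ = (39.8 − -2.06)/(0.8064 − (-0.4677)) = 32.85.
Then μ = -2.06 − (-0.4677)·32.85 = 13.31.
Precision τ = 1/σ² = 1/32.85² = 0.000926.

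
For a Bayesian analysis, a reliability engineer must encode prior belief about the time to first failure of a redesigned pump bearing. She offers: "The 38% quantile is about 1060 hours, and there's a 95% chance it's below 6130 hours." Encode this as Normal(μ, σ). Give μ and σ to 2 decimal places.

The p-quantile of Normal(μ,σ) is μ + z_p·σ, with z_{0.38} = -0.3055 and z_{0.95} = 1.645.
Eliminate σ: μ = (z₂·x₁ − z₁·x₂)/(z₂ − z₁) = (1.645·1060 − (-0.3055)·6130)/1.95 = 1854.11.
Then σ = (x₂ − x₁)/(z₂ − z₁) = (6130 − 1060)/1.95 = 2599.55.

μ = 1854.11, σ = 2599.55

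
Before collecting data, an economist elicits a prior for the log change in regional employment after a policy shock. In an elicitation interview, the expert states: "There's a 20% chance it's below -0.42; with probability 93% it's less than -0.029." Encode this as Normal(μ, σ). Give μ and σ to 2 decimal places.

The p-quantile of Normal(μ,σ) is μ + z_p·σ, with z_{0.2} = -0.8416 and z_{0.93} = 1.476.
Eliminate σ: μ = (z₂·x₁ − z₁·x₂)/(z₂ − z₁) = (1.476·-0.42 − (-0.8416)·-0.029)/2.317 = -0.28.
Then σ = (x₂ − x₁)/(z₂ − z₁) = (-0.029 − -0.42)/2.317 = 0.17.

μ = -0.28, σ = 0.17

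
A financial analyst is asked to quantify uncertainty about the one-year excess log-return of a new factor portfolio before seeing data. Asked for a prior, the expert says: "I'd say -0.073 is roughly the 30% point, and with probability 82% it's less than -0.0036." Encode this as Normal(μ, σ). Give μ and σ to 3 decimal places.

For Normal(μ,σ), the p-quantile is μ + z_p·σ. Here z_{0.3} = -0.5244, z_{0.82} = 0.9154.
So -0.073 = μ − 0.5244σ and -0.0036 = μ + 0.9154σ.
Subtracting: σ = (-0.0036 − -0.073)/(0.9154 − (-0.5244)) = 0.048.
Then μ = -0.073 − (-0.5244)·0.048 = -0.048.

μ = -0.048, σ = 0.048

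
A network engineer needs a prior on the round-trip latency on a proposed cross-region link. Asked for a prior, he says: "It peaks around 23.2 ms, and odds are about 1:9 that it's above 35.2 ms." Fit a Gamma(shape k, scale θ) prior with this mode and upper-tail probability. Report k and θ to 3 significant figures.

Gamma(k,θ) with k>1 has mode (k−1)θ, so θ = 23.2/(k−1).
Need P(X < 35.2) = 0.9 with θ tied to k this way. Start at k = 2, θ = 23.2: P(X<35.2) ≈ 0.448.
Too low — raise k to concentrate. Iterating converges to k ≈ 11.7.
Then θ = 23.2/(11.7−1) ≈ 2.16.

k ≈ 11.7, θ ≈ 2.16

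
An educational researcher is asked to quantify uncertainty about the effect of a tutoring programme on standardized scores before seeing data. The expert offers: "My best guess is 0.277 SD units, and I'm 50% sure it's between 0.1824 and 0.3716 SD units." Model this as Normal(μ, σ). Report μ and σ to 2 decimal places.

A symmetric 50% interval runs μ ± z·σ with z = 0.6745.
Half-width = 0.0946, so σ = 0.0946/0.6745 = 0.14.
μ is the stated best guess, 0.28.

μ = 0.28, σ = 0.14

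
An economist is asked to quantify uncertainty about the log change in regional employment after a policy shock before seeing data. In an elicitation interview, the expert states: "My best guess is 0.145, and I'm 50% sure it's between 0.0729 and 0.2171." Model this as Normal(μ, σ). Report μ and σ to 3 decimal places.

μ = 0.145, σ = 0.107

A symmetric 50% interval runs μ ± z·σ with z = 0.6745.
Half-width = 0.0721, so σ = 0.0721/0.6745 = 0.107.
μ is the stated best guess, 0.145.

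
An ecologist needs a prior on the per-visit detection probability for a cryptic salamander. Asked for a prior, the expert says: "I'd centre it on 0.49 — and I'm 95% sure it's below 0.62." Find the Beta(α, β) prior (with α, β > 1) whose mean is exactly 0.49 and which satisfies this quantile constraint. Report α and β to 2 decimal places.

α ≈ 19.26, β ≈ 20.05

With mean 0.49 fixed, write α = 0.49s, β = 0.51s where s = α+β.
Need P(θ < 0.62) = 0.95 under Beta(0.49s, 0.51s). Normal approximation: (q−m)/√(m(1−m)/s) ≈ z_{0.95} = 1.64, so s ≈ 0.49·0.51·(1.64)²/(0.62−0.49)² = 40.0.
At s = 40.0: P(θ<0.62) ≈ 0.951. Adjusting to match 0.95 gives s ≈ 39.31.
So α = 0.49·39.31 ≈ 19.26, β = 0.51·39.31 ≈ 20.05.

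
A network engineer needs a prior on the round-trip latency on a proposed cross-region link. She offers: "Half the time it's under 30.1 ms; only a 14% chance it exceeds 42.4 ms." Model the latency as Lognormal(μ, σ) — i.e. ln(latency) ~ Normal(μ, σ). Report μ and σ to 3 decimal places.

If T ~ Lognormal(μ,σ) then ln T ~ Normal(μ,σ), so the p-quantile of ln T is μ + z_p·σ.
ln(30.1) = 3.405 and ln(42.4) = 3.747; z_{0.5} = 0, z_{0.86} = 1.08.
σ = (3.747 − 3.405)/(1.08 − (0)) = 0.317.
μ = 3.405 − (0)·0.317 = 3.405.

μ ≈ 3.405, σ ≈ 0.317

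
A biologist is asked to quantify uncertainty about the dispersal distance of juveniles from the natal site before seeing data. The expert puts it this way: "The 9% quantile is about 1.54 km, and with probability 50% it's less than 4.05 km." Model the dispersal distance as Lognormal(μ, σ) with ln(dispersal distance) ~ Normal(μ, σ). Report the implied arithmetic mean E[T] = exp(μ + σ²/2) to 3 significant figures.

If T ~ Lognormal(μ,σ) then ln T ~ Normal(μ,σ), so the p-quantile of ln T is μ + z_p·σ.
ln(1.54) = 0.4318 and ln(4.05) = 1.399; z_{0.09} = -1.341, z_{0.5} = 0.
σ = (1.399 − 0.4318)/(0 − (-1.341)) = 0.721.
μ = 0.4318 − (-1.341)·0.721 = 1.399.
E[T] = exp(μ + σ²/2) = exp(1.399 + 0.2601) = 5.25 km.

E[T] ≈ 5.25 km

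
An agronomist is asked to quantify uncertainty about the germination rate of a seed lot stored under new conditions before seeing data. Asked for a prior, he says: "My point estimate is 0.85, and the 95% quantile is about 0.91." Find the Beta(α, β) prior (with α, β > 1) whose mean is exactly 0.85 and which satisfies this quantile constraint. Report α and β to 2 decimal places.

α ≈ 67.87, β ≈ 11.98

With mean 0.85 fixed, write α = 0.85s, β = 0.15s where s = α+β.
Need P(θ < 0.91) = 0.95 under Beta(0.85s, 0.15s). Normal approximation: (q−m)/√(m(1−m)/s) ≈ z_{0.95} = 1.64, so s ≈ 0.85·0.15·(1.64)²/(0.91−0.85)² = 95.8.
At s = 95.8: P(θ<0.91) ≈ 0.965. Adjusting to match 0.95 gives s ≈ 79.85.
So α = 0.85·79.85 ≈ 67.87, β = 0.15·79.85 ≈ 11.98.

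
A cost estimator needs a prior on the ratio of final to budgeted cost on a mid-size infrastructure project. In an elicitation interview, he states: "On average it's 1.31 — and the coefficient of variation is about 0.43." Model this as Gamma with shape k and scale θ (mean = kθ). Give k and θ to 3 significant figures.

For Gamma(k, scale θ): mean = kθ, variance = kθ², so CV = 1/√k.
CV = 0.43, hence k = 1/CV² = 5.41.
Then θ = mean/k = 1.31/5.41 = 0.242.

k ≈ 5.41, θ ≈ 0.242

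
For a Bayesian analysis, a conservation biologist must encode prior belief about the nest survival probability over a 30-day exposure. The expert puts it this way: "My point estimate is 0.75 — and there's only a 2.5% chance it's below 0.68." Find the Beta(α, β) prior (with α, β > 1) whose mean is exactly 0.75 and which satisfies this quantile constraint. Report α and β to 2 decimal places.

α ≈ 119.03, β ≈ 39.68

With mean 0.75 fixed, write α = 0.75s, β = 0.25s where s = α+β.
Need P(θ < 0.68) = 0.025 under Beta(0.75s, 0.25s). Normal approximation: (q−m)/√(m(1−m)/s) ≈ z_{0.025} = -1.96, so s ≈ 0.75·0.25·(-1.96)²/(0.68−0.75)² = 147.0.
At s = 147.0: P(θ<0.68) ≈ 0.029. Adjusting to match 0.025 gives s ≈ 158.71.
So α = 0.75·158.71 ≈ 119.03, β = 0.25·158.71 ≈ 39.68.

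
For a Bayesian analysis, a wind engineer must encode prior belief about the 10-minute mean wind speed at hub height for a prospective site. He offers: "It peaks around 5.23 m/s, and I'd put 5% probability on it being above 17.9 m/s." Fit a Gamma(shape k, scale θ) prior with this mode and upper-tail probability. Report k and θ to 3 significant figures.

Gamma(k,θ) with k>1 has mode (k−1)θ, so θ = 5.23/(k−1).
Need P(X < 17.9) = 0.95 with θ tied to k this way. Start at k = 2, θ = 5.23: P(X<17.9) ≈ 0.856.
Too low — raise k to concentrate. Iterating converges to k ≈ 2.71.
Then θ = 5.23/(2.71−1) ≈ 3.05.

k ≈ 2.71, θ ≈ 3.05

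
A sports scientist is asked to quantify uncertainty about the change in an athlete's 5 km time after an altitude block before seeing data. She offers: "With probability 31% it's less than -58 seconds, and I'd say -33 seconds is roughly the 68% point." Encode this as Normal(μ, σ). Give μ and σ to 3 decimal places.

μ = -45.135, σ = 25.946

The p-quantile of Normal(μ,σ) is μ + z_p·σ, with z_{0.31} = -0.4959 and z_{0.68} = 0.4677.
Eliminate σ: μ = (z₂·x₁ − z₁·x₂)/(z₂ − z₁) = (0.4677·-58 − (-0.4959)·-33)/0.9635 = -45.135.
Then σ = (x₂ − x₁)/(z₂ − z₁) = (-33 − -58)/0.9635 = 25.946.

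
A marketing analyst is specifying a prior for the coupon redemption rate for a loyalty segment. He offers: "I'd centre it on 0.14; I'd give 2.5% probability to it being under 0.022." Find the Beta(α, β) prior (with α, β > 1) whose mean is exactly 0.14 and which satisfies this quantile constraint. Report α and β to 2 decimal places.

α ≈ 2.23, β ≈ 13.71

With mean 0.14 fixed, write α = 0.14s, β = 0.86s where s = α+β.
Need P(θ < 0.022) = 0.025 under Beta(0.14s, 0.86s). Normal approximation: (q−m)/√(m(1−m)/s) ≈ z_{0.025} = -1.96, so s ≈ 0.14·0.86·(-1.96)²/(0.022−0.14)² = 33.2.
At s = 33.2: P(θ<0.022) ≈ 0.001. Adjusting to match 0.025 gives s ≈ 15.94.
So α = 0.14·15.94 ≈ 2.23, β = 0.86·15.94 ≈ 13.71.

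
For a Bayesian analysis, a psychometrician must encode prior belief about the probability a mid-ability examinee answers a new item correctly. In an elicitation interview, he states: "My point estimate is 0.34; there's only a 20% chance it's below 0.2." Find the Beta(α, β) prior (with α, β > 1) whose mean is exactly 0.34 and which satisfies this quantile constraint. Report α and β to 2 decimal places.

With mean 0.34 fixed, write α = 0.34s, β = 0.66s where s = α+β.
Need P(θ < 0.2) = 0.2 under Beta(0.34s, 0.66s). Normal approximation: (q−m)/√(m(1−m)/s) ≈ z_{0.2} = -0.842, so s ≈ 0.34·0.66·(-0.842)²/(0.2−0.34)² = 8.1.
At s = 8.1: P(θ<0.2) ≈ 0.206. Adjusting to match 0.2 gives s ≈ 8.42.
So α = 0.34·8.42 ≈ 2.86, β = 0.66·8.42 ≈ 5.56.

α ≈ 2.86, β ≈ 5.56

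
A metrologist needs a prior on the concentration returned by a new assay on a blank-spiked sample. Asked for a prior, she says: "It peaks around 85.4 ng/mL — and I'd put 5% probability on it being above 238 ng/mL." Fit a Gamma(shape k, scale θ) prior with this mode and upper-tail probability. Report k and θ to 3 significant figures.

k ≈ 3.55, θ ≈ 33.5

Gamma(k,θ) with k>1 has mode (k−1)θ, so θ = 85.4/(k−1).
Need P(X < 238) = 0.95 with θ tied to k this way. Start at k = 2, θ = 85.4: P(X<238) ≈ 0.767.
Too low — raise k to concentrate. Iterating converges to k ≈ 3.55.
Then θ = 85.4/(3.55−1) ≈ 33.5.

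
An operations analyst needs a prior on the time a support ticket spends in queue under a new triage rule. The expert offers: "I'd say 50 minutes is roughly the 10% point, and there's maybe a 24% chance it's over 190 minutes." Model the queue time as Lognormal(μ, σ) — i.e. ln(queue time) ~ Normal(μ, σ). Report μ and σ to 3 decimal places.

If T ~ Lognormal(μ,σ) then ln T ~ Normal(μ,σ), so the p-quantile of ln T is μ + z_p·σ.
ln(50) = 3.912 and ln(190) = 5.247; z_{0.1} = -1.282, z_{0.76} = 0.7063.
σ = (5.247 − 3.912)/(0.7063 − (-1.282)) = 0.672.
μ = 3.912 − (-1.282)·0.672 = 4.773.

μ ≈ 4.773, σ ≈ 0.672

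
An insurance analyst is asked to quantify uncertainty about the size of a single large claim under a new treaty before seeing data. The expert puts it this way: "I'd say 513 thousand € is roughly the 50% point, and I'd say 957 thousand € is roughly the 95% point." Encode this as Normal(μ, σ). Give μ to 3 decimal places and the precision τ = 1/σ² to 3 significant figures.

μ = 513.000, τ = 1.37e-05

The p-quantile of Normal(μ,σ) is μ + z_p·σ, with z_{0.5} = 0 and z_{0.95} = 1.645.
Eliminate σ: μ = (z₂·x₁ − z₁·x₂)/(z₂ − z₁) = (1.645·513 − (0)·957)/1.645 = 513.000.
Then σ = (x₂ − x₁)/(z₂ − z₁) = (957 − 513)/1.645 = 269.933.
Precision τ = 1/σ² = 1/269.9² = 1.37e-05.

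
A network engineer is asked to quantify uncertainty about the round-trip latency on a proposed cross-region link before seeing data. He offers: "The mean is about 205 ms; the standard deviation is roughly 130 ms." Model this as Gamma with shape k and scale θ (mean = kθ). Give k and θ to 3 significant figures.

k ≈ 2.49, θ ≈ 82.4

For Gamma(k, scale θ): mean = kθ, variance = kθ², so CV = 1/√k.
CV = SD/mean = 130/205 = 0.6341, hence k = 1/CV² = 2.49.
Then θ = mean/k = 205/2.49 = 82.4.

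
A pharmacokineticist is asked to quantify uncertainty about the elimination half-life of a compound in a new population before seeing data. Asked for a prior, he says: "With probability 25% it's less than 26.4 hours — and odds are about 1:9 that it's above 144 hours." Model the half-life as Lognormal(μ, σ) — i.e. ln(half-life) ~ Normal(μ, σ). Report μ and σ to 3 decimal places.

μ ≈ 3.858, σ ≈ 0.867

If T ~ Lognormal(μ,σ) then ln T ~ Normal(μ,σ), so the p-quantile of ln T is μ + z_p·σ.
ln(26.4) = 3.273 and ln(144) = 4.97; z_{0.25} = -0.6745, z_{0.9} = 1.282.
σ = (4.97 − 3.273)/(1.282 − (-0.6745)) = 0.867.
μ = 3.273 − (-0.6745)·0.867 = 3.858.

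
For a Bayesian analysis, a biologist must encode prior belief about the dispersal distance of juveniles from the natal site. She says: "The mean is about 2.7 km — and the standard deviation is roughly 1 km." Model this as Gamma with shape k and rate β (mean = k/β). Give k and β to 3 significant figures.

For Gamma(k, rate β): mean = k/β, variance = k/β², so CV = 1/√k.
CV = SD/mean = 1/2.7 = 0.3704, hence k = 1/CV² = 7.29.
Then β = k/mean = 7.29/2.7 = 2.7.

k ≈ 7.29, β ≈ 2.7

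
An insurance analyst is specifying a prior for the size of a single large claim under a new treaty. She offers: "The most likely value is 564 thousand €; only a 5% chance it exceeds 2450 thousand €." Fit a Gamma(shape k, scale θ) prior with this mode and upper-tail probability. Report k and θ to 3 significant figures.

k ≈ 2.15, θ ≈ 492

Gamma(k,θ) with k>1 has mode (k−1)θ, so θ = 564/(k−1).
Need P(X < 2450) = 0.95 with θ tied to k this way. Start at k = 2, θ = 564: P(X<2450) ≈ 0.931.
Too low — raise k to concentrate. Iterating converges to k ≈ 2.15.
Then θ = 564/(2.15−1) ≈ 492.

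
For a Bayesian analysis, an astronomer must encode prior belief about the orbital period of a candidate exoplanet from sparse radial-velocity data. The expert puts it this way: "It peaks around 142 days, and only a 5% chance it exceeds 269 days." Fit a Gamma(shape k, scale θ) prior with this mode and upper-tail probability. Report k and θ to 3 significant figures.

Gamma(k,θ) with k>1 has mode (k−1)θ, so θ = 142/(k−1).
Need P(X < 269) = 0.95 with θ tied to k this way. Start at k = 2, θ = 142: P(X<269) ≈ 0.565.
Too low — raise k to concentrate. Iterating converges to k ≈ 7.81.
Then θ = 142/(7.81−1) ≈ 20.8.

k ≈ 7.81, θ ≈ 20.8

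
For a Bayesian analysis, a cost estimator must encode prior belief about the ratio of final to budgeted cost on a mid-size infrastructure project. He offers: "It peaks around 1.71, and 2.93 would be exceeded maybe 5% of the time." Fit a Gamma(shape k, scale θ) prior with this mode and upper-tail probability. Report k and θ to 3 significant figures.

k ≈ 10.6, θ ≈ 0.178

Gamma(k,θ) with k>1 has mode (k−1)θ, so θ = 1.71/(k−1).
Need P(X < 2.93) = 0.95 with θ tied to k this way. Start at k = 2, θ = 1.71: P(X<2.93) ≈ 0.511.
Too low — raise k to concentrate. Iterating converges to k ≈ 10.6.
Then θ = 1.71/(10.6−1) ≈ 0.178.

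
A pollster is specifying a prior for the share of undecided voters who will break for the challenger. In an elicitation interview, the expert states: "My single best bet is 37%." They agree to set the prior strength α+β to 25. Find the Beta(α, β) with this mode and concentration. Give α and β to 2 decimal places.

α = 9.51, β = 15.49

For α,β > 1 the Beta mode is (α−1)/(α+β−2). With α+β = 25, the mode is (α−1)/23.
Set (α−1)/23 = 0.37 → α = 1 + 0.37·23 = 9.51.
β = 25 − α = 15.49.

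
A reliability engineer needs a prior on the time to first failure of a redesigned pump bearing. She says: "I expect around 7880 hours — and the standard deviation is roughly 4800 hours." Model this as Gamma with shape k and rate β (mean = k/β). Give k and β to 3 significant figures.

k ≈ 2.7, β ≈ 0.000342

For Gamma(k, rate β): mean = k/β, variance = k/β², so CV = 1/√k.
CV = SD/mean = 4800/7880 = 0.6091, hence k = 1/CV² = 2.7.
Then β = k/mean = 2.7/7880 = 0.000342.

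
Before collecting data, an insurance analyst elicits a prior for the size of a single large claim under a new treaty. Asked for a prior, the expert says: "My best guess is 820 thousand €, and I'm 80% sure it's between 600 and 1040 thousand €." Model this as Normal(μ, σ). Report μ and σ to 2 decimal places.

A symmetric 80% interval runs μ ± z·σ with z = 1.282.
Half-width = 220, so σ = 220/1.282 = 171.67.
μ is the stated best guess, 820.00.

μ = 820.00, σ = 171.67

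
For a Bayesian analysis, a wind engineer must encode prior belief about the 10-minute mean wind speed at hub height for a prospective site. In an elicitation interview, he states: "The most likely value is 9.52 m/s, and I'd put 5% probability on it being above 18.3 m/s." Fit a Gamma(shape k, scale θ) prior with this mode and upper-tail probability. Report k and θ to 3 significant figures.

Gamma(k,θ) with k>1 has mode (k−1)θ, so θ = 9.52/(k−1).
Need P(X < 18.3) = 0.95 with θ tied to k this way. Start at k = 2, θ = 9.52: P(X<18.3) ≈ 0.573.
Too low — raise k to concentrate. Iterating converges to k ≈ 7.51.
Then θ = 9.52/(7.51−1) ≈ 1.46.

k ≈ 7.51, θ ≈ 1.46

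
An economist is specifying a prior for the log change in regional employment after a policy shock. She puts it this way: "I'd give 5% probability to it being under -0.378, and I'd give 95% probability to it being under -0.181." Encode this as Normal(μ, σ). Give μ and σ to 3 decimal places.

μ = -0.279, σ = 0.060

The p-quantile of Normal(μ,σ) is μ + z_p·σ, with z_{0.05} = -1.645 and z_{0.95} = 1.645.
Eliminate σ: μ = (z₂·x₁ − z₁·x₂)/(z₂ − z₁) = (1.645·-0.378 − (-1.645)·-0.181)/3.29 = -0.279.
Then σ = (x₂ − x₁)/(z₂ − z₁) = (-0.181 − -0.378)/3.29 = 0.060.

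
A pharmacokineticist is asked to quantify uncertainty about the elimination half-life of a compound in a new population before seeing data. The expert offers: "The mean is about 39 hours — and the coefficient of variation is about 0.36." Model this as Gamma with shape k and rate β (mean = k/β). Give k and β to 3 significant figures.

For Gamma(k, rate β): mean = k/β, variance = k/β², so CV = 1/√k.
CV = 0.36, hence k = 1/CV² = 7.72.
Then β = k/mean = 7.72/39 = 0.198.

k ≈ 7.72, β ≈ 0.198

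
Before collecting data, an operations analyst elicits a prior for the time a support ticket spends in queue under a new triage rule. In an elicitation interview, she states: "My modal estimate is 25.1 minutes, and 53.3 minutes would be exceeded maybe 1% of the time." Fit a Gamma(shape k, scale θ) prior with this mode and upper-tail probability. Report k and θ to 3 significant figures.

Gamma(k,θ) with k>1 has mode (k−1)θ, so θ = 25.1/(k−1).
Need P(X < 53.3) = 0.99 with θ tied to k this way. Start at k = 2, θ = 25.1: P(X<53.3) ≈ 0.626.
Too low — raise k to concentrate. Iterating converges to k ≈ 9.56.
Then θ = 25.1/(9.56−1) ≈ 2.93.

k ≈ 9.56, θ ≈ 2.93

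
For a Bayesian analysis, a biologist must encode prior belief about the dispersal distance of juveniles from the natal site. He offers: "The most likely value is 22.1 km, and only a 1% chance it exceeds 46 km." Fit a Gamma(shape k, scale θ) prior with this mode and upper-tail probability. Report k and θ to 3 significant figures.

k ≈ 10.1, θ ≈ 2.44

Gamma(k,θ) with k>1 has mode (k−1)θ, so θ = 22.1/(k−1).
Need P(X < 46) = 0.99 with θ tied to k this way. Start at k = 2, θ = 22.1: P(X<46) ≈ 0.616.
Too low — raise k to concentrate. Iterating converges to k ≈ 10.1.
Then θ = 22.1/(10.1−1) ≈ 2.44.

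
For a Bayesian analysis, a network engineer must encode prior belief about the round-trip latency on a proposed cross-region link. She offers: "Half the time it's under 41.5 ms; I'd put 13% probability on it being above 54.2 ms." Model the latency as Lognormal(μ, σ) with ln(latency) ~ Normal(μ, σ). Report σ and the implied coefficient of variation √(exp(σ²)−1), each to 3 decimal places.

σ ≈ 0.237, CV ≈ 0.240

If T ~ Lognormal(μ,σ) then ln T ~ Normal(μ,σ), so the p-quantile of ln T is μ + z_p·σ.
ln(41.5) = 3.726 and ln(54.2) = 3.993; z_{0.5} = 0, z_{0.87} = 1.126.
σ = (3.993 − 3.726)/(1.126 − (0)) = 0.237.
μ = 3.726 − (0)·0.237 = 3.726.
CV = √(exp(σ²)−1) = √(exp(0.0562)−1) = 0.240.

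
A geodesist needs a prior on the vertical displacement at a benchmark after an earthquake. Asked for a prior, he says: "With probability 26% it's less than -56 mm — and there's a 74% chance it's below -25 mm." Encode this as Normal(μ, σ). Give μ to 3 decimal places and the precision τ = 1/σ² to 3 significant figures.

The p-quantile of Normal(μ,σ) is μ + z_p·σ, with z_{0.26} = -0.6433 and z_{0.74} = 0.6433.
Eliminate σ: μ = (z₂·x₁ − z₁·x₂)/(z₂ − z₁) = (0.6433·-56 − (-0.6433)·-25)/1.287 = -40.500.
Then σ = (x₂ − x₁)/(z₂ − z₁) = (-25 − -56)/1.287 = 24.093.
Precision τ = 1/σ² = 1/24.09² = 0.00172.

μ = -40.500, τ = 0.00172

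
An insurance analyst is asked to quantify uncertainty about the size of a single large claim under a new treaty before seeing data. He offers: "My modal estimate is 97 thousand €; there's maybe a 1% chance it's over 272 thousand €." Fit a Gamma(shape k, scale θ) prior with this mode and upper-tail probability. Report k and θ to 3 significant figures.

k ≈ 5.3, θ ≈ 22.5

Gamma(k,θ) with k>1 has mode (k−1)θ, so θ = 97/(k−1).
Need P(X < 272) = 0.99 with θ tied to k this way. Start at k = 2, θ = 97: P(X<272) ≈ 0.770.
Too low — raise k to concentrate. Iterating converges to k ≈ 5.3.
Then θ = 97/(5.3−1) ≈ 22.5.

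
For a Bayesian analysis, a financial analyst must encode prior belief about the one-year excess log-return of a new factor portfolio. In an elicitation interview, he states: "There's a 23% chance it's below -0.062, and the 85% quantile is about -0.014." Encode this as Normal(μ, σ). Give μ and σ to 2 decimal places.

μ = -0.04, σ = 0.03

For Normal(μ,σ), the p-quantile is μ + z_p·σ. Here z_{0.23} = -0.7388, z_{0.85} = 1.036.
So -0.062 = μ − 0.7388σ and -0.014 = μ + 1.036σ.
Subtracting: σ = (-0.014 − -0.062)/(1.036 − (-0.7388)) = 0.03.
Then μ = -0.062 − (-0.7388)·0.03 = -0.04.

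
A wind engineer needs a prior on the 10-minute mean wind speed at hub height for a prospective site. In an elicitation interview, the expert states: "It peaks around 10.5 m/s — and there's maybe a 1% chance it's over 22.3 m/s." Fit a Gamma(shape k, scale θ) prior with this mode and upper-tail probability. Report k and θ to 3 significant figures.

k ≈ 9.56, θ ≈ 1.23

Gamma(k,θ) with k>1 has mode (k−1)θ, so θ = 10.5/(k−1).
Need P(X < 22.3) = 0.99 with θ tied to k this way. Start at k = 2, θ = 10.5: P(X<22.3) ≈ 0.626.
Too low — raise k to concentrate. Iterating converges to k ≈ 9.56.
Then θ = 10.5/(9.56−1) ≈ 1.23.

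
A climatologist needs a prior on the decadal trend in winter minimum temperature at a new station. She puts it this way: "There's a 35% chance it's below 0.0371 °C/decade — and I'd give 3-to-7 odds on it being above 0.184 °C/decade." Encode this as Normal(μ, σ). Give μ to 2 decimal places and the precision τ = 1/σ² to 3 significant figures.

For Normal(μ,σ), the p-quantile is μ + z_p·σ. Here z_{0.35} = -0.3853, z_{0.7} = 0.5244.
So 0.0371 = μ − 0.3853σ and 0.184 = μ + 0.5244σ.
Subtracting: σ = (0.184 − 0.0371)/(0.5244 − (-0.3853)) = 0.16.
Then μ = 0.0371 − (-0.3853)·0.16 = 0.10.
Precision τ = 1/σ² = 1/0.1615² = 38.4.

μ = 0.10, τ = 38.4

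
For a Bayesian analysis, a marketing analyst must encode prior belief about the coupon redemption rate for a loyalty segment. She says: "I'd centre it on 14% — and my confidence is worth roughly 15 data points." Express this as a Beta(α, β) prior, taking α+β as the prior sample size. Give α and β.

Under the effective-sample-size interpretation, Beta(α, β) has prior mean α/(α+β) and prior sample size α+β.
So α+β = 15 and α/(α+β) = 0.14, giving α = 0.14·15 = 2.1 and β = 15 − 2.1 = 12.9.

α = 2.1, β = 12.9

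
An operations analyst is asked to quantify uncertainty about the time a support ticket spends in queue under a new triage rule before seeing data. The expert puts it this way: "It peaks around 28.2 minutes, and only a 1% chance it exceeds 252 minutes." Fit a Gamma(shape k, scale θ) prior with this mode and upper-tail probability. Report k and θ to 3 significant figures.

k ≈ 1.67, θ ≈ 41.9

Gamma(k,θ) with k>1 has mode (k−1)θ, so θ = 28.2/(k−1).
Need P(X < 252) = 0.99 with θ tied to k this way. Start at k = 2, θ = 28.2: P(X<252) ≈ 0.999.
Too high — lower k to spread out. Iterating converges to k ≈ 1.67.
Then θ = 28.2/(1.67−1) ≈ 41.9.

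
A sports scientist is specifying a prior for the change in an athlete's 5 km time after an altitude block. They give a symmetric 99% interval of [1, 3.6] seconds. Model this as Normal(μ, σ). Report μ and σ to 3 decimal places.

μ = 2.300, σ = 0.505

A symmetric 99% interval runs μ ± z·σ with z = 2.576.
Half-width = 1.3, so σ = 1.3/2.576 = 0.505.
μ is the interval midpoint, 2.300.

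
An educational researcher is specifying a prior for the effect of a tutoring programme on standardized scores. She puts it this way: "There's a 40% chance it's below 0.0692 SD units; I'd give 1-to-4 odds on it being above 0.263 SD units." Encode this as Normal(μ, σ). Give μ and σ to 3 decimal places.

For Normal(μ,σ), the p-quantile is μ + z_p·σ. Here z_{0.4} = -0.2533, z_{0.8} = 0.8416.
So 0.0692 = μ − 0.2533σ and 0.263 = μ + 0.8416σ.
Subtracting: σ = (0.263 − 0.0692)/(0.8416 − (-0.2533)) = 0.177.
Then μ = 0.0692 − (-0.2533)·0.177 = 0.114.

μ = 0.114, σ = 0.177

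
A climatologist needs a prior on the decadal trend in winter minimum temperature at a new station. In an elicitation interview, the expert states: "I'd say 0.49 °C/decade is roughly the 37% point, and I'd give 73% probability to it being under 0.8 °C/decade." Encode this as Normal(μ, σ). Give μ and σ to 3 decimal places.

μ = 0.599, σ = 0.328

For Normal(μ,σ), the p-quantile is μ + z_p·σ. Here z_{0.37} = -0.3319, z_{0.73} = 0.6128.
So 0.49 = μ − 0.3319σ and 0.8 = μ + 0.6128σ.
Subtracting: σ = (0.8 − 0.49)/(0.6128 − (-0.3319)) = 0.328.
Then μ = 0.49 − (-0.3319)·0.328 = 0.599.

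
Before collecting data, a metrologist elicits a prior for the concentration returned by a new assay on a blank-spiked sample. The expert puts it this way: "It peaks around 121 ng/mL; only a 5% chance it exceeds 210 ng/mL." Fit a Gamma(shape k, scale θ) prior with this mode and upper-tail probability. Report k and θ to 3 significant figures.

Gamma(k,θ) with k>1 has mode (k−1)θ, so θ = 121/(k−1).
Need P(X < 210) = 0.95 with θ tied to k this way. Start at k = 2, θ = 121: P(X<210) ≈ 0.518.
Too low — raise k to concentrate. Iterating converges to k ≈ 10.2.
Then θ = 121/(10.2−1) ≈ 13.2.

k ≈ 10.2, θ ≈ 13.2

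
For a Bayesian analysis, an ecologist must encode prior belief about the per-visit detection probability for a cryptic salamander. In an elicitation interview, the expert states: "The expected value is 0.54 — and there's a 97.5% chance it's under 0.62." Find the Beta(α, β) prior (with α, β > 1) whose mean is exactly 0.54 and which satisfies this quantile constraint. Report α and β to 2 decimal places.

With mean 0.54 fixed, write α = 0.54s, β = 0.46s where s = α+β.
Need P(θ < 0.62) = 0.975 under Beta(0.54s, 0.46s). Normal approximation: (q−m)/√(m(1−m)/s) ≈ z_{0.975} = 1.96, so s ≈ 0.54·0.46·(1.96)²/(0.62−0.54)² = 149.1.
At s = 149.1: P(θ<0.62) ≈ 0.976. Adjusting to match 0.975 gives s ≈ 145.74.
So α = 0.54·145.74 ≈ 78.70, β = 0.46·145.74 ≈ 67.04.

α ≈ 78.70, β ≈ 67.04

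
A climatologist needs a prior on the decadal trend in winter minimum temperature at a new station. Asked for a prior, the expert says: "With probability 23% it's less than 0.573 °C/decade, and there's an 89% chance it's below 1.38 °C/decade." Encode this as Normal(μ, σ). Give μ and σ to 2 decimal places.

μ = 0.88, σ = 0.41

For Normal(μ,σ), the p-quantile is μ + z_p·σ. Here z_{0.23} = -0.7388, z_{0.89} = 1.227.
So 0.573 = μ − 0.7388σ and 1.38 = μ + 1.227σ.
Subtracting: σ = (1.38 − 0.573)/(1.227 − (-0.7388)) = 0.41.
Then μ = 0.573 − (-0.7388)·0.41 = 0.88.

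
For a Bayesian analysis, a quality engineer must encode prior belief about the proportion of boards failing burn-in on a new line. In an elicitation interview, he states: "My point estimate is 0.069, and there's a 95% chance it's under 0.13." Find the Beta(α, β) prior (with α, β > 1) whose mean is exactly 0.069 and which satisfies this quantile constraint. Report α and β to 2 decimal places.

α ≈ 4.06, β ≈ 54.81

With mean 0.069 fixed, write α = 0.069s, β = 0.931s where s = α+β.
Need P(θ < 0.13) = 0.95 under Beta(0.069s, 0.931s). Normal approximation: (q−m)/√(m(1−m)/s) ≈ z_{0.95} = 1.64, so s ≈ 0.069·0.931·(1.64)²/(0.13−0.069)² = 46.7.
At s = 46.7: P(θ<0.13) ≈ 0.933. Adjusting to match 0.95 gives s ≈ 58.87.
So α = 0.069·58.87 ≈ 4.06, β = 0.931·58.87 ≈ 54.81.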